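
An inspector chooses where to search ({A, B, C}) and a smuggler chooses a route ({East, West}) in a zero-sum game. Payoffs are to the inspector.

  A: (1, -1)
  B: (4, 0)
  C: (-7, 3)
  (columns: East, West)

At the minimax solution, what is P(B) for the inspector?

5/7

Row minima: A → -1, B → 0, C → -7; maximin = 0.
Column maxima: East → 4, West → 3; minimax = 3.
0 ≠ 3, so there is no saddle point; optimal play is mixed.
A is strictly dominated by B, so the inspector never plays it.
On the remaining 2×2 (B, C vs East, West):
Let the inspector play B with probability p. Expected payoff against East: 4p + (-7)(1−p) = 11p − 7; against West: 0p + 3(1−p) = −3p + 3.
Setting these equal: 11p − 7 = −3p + 3 ⇒ 14p = 10 ⇒ p = 5/7, and the value is (11)·(5/7) − 7 = 6/7.
For the smuggler: with q = P(East), equating B's and C's payoffs gives 4q = −10q + 3 ⇒ q = 3/14.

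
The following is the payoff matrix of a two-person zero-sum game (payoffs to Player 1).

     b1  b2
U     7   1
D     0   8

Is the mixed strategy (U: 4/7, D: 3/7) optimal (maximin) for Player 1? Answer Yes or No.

Against b1 this mix gives (4/7)·7 + (3/7)·0 = 4.
Against b2 this mix gives (4/7)·1 + (3/7)·8 = 4.
All of Player 2's active replies (b1, b2) yield 4, and no column does worse for Player 1. The mix makes Player 2 indifferent and guarantees 4, so it is optimal.

Yes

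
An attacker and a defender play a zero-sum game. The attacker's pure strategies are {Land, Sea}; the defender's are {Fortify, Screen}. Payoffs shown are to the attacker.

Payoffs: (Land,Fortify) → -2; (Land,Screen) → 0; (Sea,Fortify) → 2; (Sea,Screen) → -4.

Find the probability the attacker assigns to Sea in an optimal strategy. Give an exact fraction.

1/4

Row minima: Land → -2, Sea → -4; maximin = -2.
Column maxima: Fortify → 2, Screen → 0; minimax = 0.
-2 ≠ 0, so there is no saddle point; optimal play is mixed.
Let the attacker play Land with probability p. Expected payoff against Fortify: (-2)p + 2(1−p) = −4p + 2; against Screen: 0p + (-4)(1−p) = 4p − 4.
Setting these equal: −4p + 2 = 4p − 4 ⇒ −8p = -6 ⇒ p = 3/4, and the value is (-4)·(3/4) + 2 = -1.
For the defender: with q = P(Fortify), equating Land's and Sea's payoffs gives −2q = 6q − 4 ⇒ q = 1/2.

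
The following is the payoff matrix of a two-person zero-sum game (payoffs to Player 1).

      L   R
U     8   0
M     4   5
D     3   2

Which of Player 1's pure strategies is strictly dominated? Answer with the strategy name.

M gives a strictly higher payoff than D against every column: 4 > 3, 5 > 2.
So D is strictly dominated and Player 1 never plays it.

D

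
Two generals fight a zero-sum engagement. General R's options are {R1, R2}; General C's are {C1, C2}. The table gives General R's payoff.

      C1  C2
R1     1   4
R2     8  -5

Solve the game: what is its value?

37/16

Row minima: R1 → 1, R2 → -5; maximin = 1.
Column maxima: C1 → 8, C2 → 4; minimax = 4.
1 ≠ 4, so there is no saddle point; optimal play is mixed.
Let General R play R1 with probability p. Expected payoff against C1: 1p + 8(1−p) = −7p + 8; against C2: 4p + (-5)(1−p) = 9p − 5.
Setting these equal: −7p + 8 = 9p − 5 ⇒ −16p = -13 ⇒ p = 13/16, and the value is (-7)·(13/16) + 8 = 37/16.
For General C: with q = P(C1), equating R1's and R2's payoffs gives −3q + 4 = 13q − 5 ⇒ q = 9/16.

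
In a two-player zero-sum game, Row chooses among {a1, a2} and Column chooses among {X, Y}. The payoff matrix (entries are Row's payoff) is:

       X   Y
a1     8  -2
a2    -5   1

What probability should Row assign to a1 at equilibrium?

Row minima: a1 → -2, a2 → -5; maximin = -2.
Column maxima: X → 8, Y → 1; minimax = 1.
-2 ≠ 1, so there is no saddle point; optimal play is mixed.
Let Row play a1 with probability p. Expected payoff against X: 8p + (-5)(1−p) = 13p − 5; against Y: (-2)p + 1(1−p) = −3p + 1.
Setting these equal: 13p − 5 = −3p + 1 ⇒ 16p = 6 ⇒ p = 3/8, and the value is (13)·(3/8) − 5 = -1/8.
For Column: with q = P(X), equating a1's and a2's payoffs gives 10q − 2 = −6q + 1 ⇒ q = 3/16.

3/8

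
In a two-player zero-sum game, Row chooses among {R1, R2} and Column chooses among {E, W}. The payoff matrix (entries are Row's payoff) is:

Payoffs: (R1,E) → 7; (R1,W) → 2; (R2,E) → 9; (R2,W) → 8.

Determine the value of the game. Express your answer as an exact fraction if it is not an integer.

Row minima: R1 → 2, R2 → 8; maximin = 8.
Column maxima: E → 9, W → 8; minimax = 8.
Since maximin = minimax = 8, there is a saddle point and the value is 8.

8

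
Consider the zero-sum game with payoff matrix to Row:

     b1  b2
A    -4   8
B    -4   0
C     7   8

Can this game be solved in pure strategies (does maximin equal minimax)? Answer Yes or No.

Yes

Row minima: A → -4, B → -4, C → 7; maximin = 7.
Column maxima: b1 → 7, b2 → 8; minimax = 7.
maximin = minimax = 7, so a saddle point exists.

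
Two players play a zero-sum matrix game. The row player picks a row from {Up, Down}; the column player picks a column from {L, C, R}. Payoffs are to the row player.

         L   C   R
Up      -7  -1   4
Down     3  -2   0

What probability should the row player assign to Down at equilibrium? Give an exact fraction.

Row minima: Up → -7, Down → -2; maximin = -2.
Column maxima: L → 3, C → -1, R → 4; minimax = -1.
-2 ≠ -1, so there is no saddle point; optimal play is mixed.
R is strictly dominated by C (it gives the row player strictly more in every row), so the column player never plays it.
On the remaining 2×2 (Up, Down vs L, C):
Let the row player play Up with probability p. Expected payoff against L: (-7)p + 3(1−p) = −10p + 3; against C: (-1)p + (-2)(1−p) = p − 2.
Setting these equal: −10p + 3 = p − 2 ⇒ −11p = -5 ⇒ p = 5/11, and the value is (-10)·(5/11) + 3 = -17/11.
For the column player: with q = P(L), equating Up's and Down's payoffs gives −6q − 1 = 5q − 2 ⇒ q = 1/11.

6/11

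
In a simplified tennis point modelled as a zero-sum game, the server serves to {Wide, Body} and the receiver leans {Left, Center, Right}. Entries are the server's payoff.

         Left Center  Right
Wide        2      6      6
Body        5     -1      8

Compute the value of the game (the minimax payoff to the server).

Row minima: Wide → 2, Body → -1; maximin = 2.
Column maxima: Left → 5, Center → 6, Right → 8; minimax = 5.
2 ≠ 5, so there is no saddle point; optimal play is mixed.
Right is strictly dominated by Left (it gives the server strictly more in every row), so the receiver never plays it.
On the remaining 2×2 (Wide, Body vs Left, Center):
Let the server play Wide with probability p. Expected payoff against Left: 2p + 5(1−p) = −3p + 5; against Center: 6p + (-1)(1−p) = 7p − 1.
Setting these equal: −3p + 5 = 7p − 1 ⇒ −10p = -6 ⇒ p = 3/5, and the value is (-3)·(3/5) + 5 = 16/5.
For the receiver: with q = P(Left), equating Wide's and Body's payoffs gives −4q + 6 = 6q − 1 ⇒ q = 7/10.

16/5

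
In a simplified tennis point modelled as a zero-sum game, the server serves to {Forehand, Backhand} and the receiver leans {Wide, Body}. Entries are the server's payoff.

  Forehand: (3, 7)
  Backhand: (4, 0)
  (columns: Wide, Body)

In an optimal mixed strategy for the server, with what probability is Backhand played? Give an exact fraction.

Row minima: Forehand → 3, Backhand → 0; maximin = 3.
Column maxima: Wide → 4, Body → 7; minimax = 4.
3 ≠ 4, so there is no saddle point; optimal play is mixed.
Let the server play Forehand with probability p. Expected payoff against Wide: 3p + 4(1−p) = −p + 4; against Body: 7p + 0(1−p) = 7p.
Setting these equal: −p + 4 = 7p ⇒ −8p = -4 ⇒ p = 1/2, and the value is (-1)·(1/2) + 4 = 7/2.
For the receiver: with q = P(Wide), equating Forehand's and Backhand's payoffs gives −4q + 7 = 4q ⇒ q = 7/8.

1/2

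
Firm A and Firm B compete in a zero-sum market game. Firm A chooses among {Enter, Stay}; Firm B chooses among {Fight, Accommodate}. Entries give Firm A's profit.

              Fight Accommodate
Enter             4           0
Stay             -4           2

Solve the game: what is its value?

Row minima: Enter → 0, Stay → -4; maximin = 0.
Column maxima: Fight → 4, Accommodate → 2; minimax = 2.
0 ≠ 2, so there is no saddle point; optimal play is mixed.
Let Firm A play Enter with probability p. Expected payoff against Fight: 4p + (-4)(1−p) = 8p − 4; against Accommodate: 0p + 2(1−p) = −2p + 2.
Setting these equal: 8p − 4 = −2p + 2 ⇒ 10p = 6 ⇒ p = 3/5, and the value is (8)·(3/5) − 4 = 4/5.
For Firm B: with q = P(Fight), equating Enter's and Stay's payoffs gives 4q = −6q + 2 ⇒ q = 1/5.

4/5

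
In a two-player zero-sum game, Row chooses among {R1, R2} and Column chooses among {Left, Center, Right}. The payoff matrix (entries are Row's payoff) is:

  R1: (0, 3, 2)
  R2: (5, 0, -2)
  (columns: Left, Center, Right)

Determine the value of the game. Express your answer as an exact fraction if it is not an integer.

10/9

Row minima: R1 → 0, R2 → -2; maximin = 0.
Column maxima: Left → 5, Center → 3, Right → 2; minimax = 2.
0 ≠ 2, so there is no saddle point; optimal play is mixed.
Center is strictly dominated by Right (it gives Row strictly more in every row), so Column never plays it.
On the remaining 2×2 (R1, R2 vs Left, Right):
Let Row play R1 with probability p. Expected payoff against Left: 0p + 5(1−p) = −5p + 5; against Right: 2p + (-2)(1−p) = 4p − 2.
Setting these equal: −5p + 5 = 4p − 2 ⇒ −9p = -7 ⇒ p = 7/9, and the value is (-5)·(7/9) + 5 = 10/9.
For Column: with q = P(Left), equating R1's and R2's payoffs gives −2q + 2 = 7q − 2 ⇒ q = 4/9.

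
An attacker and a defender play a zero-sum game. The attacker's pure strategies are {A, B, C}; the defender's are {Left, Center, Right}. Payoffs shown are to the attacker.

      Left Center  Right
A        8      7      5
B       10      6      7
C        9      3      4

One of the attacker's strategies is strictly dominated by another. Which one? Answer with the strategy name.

C

B gives a strictly higher payoff than C against every column: 10 > 9, 6 > 3, 7 > 4.
So C is strictly dominated and the attacker never plays it.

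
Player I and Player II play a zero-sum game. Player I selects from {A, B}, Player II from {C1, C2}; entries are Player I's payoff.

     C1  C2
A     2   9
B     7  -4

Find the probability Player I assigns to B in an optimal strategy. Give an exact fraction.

7/18

Row minima: A → 2, B → -4; maximin = 2.
Column maxima: C1 → 7, C2 → 9; minimax = 7.
2 ≠ 7, so there is no saddle point; optimal play is mixed.
Let Player I play A with probability p. Expected payoff against C1: 2p + 7(1−p) = −5p + 7; against C2: 9p + (-4)(1−p) = 13p − 4.
Setting these equal: −5p + 7 = 13p − 4 ⇒ −18p = -11 ⇒ p = 11/18, and the value is (-5)·(11/18) + 7 = 71/18.
For Player II: with q = P(C1), equating A's and B's payoffs gives −7q + 9 = 11q − 4 ⇒ q = 13/18.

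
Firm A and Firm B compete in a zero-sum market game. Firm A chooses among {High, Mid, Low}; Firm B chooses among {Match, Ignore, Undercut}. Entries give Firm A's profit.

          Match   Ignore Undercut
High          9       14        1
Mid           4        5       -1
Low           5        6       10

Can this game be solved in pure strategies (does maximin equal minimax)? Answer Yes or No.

Row minima: High → 1, Mid → -1, Low → 5; maximin = 5.
Column maxima: Match → 9, Ignore → 14, Undercut → 10; minimax = 9.
5 ≠ 9, so no pure-strategy equilibrium exists.

No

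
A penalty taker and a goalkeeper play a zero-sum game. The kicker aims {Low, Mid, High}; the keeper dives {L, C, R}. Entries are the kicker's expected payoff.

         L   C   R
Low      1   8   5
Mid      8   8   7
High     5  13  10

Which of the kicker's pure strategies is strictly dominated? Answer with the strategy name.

High gives a strictly higher payoff than Low against every column: 5 > 1, 13 > 8, 10 > 5.
So Low is strictly dominated and the kicker never plays it.

Low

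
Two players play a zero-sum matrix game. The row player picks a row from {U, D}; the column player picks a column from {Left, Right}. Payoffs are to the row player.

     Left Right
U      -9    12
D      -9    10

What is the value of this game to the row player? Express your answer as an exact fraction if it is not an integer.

Row minima: U → -9, D → -9; maximin = -9.
Column maxima: Left → -9, Right → 12; minimax = -9.
Since maximin = minimax = -9, there is a saddle point and the value is -9.

-9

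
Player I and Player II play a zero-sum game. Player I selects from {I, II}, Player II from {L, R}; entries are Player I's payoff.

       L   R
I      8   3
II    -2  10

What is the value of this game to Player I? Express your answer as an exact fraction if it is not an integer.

86/17

Row minima: I → 3, II → -2; maximin = 3.
Column maxima: L → 8, R → 10; minimax = 8.
3 ≠ 8, so there is no saddle point; optimal play is mixed.
Let Player I play I with probability p. Expected payoff against L: 8p + (-2)(1−p) = 10p − 2; against R: 3p + 10(1−p) = −7p + 10.
Setting these equal: 10p − 2 = −7p + 10 ⇒ 17p = 12 ⇒ p = 12/17, and the value is (10)·(12/17) − 2 = 86/17.
For Player II: with q = P(L), equating I's and II's payoffs gives 5q + 3 = −12q + 10 ⇒ q = 7/17.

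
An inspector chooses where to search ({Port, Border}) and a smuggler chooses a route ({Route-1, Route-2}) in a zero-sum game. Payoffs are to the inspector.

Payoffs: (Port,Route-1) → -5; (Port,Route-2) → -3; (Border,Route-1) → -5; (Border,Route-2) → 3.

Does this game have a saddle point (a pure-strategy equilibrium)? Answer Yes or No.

Yes

Row minima: Port → -5, Border → -5; maximin = -5.
Column maxima: Route-1 → -5, Route-2 → 3; minimax = -5.
maximin = minimax = -5, so a saddle point exists.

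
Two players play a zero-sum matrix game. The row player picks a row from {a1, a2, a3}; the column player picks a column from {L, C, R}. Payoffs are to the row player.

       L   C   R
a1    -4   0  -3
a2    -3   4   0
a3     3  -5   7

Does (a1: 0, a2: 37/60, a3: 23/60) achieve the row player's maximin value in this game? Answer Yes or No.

Against L this mix gives (37/60)·(-3) + (23/60)·3 = -7/10.
Against C this mix gives (37/60)·4 + (23/60)·(-5) = 11/20.
Against R this mix gives (37/60)·0 + (23/60)·7 = 161/60.
The column player will play L, holding the row player to -7/10. Shifting weight toward the row that does better against L would raise this floor (the equalizing mix achieves -1/5 against both L and C), so the proposed strategy is not optimal.

No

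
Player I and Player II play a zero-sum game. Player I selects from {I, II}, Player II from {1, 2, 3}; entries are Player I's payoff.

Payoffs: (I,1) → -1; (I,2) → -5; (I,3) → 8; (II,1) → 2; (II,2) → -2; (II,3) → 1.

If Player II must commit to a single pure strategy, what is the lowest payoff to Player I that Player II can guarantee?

Column maxima: 1 → 2, 2 → -2, 3 → 8.
The smallest of these is -2.

-2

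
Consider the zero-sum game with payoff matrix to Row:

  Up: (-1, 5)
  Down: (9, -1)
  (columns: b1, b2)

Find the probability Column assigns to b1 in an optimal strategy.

Row minima: Up → -1, Down → -1; maximin = -1.
Column maxima: b1 → 9, b2 → 5; minimax = 5.
-1 ≠ 5, so there is no saddle point; optimal play is mixed.
Let Row play Up with probability p. Expected payoff against b1: (-1)p + 9(1−p) = −10p + 9; against b2: 5p + (-1)(1−p) = 6p − 1.
Setting these equal: −10p + 9 = 6p − 1 ⇒ −16p = -10 ⇒ p = 5/8, and the value is (-10)·(5/8) + 9 = 11/4.
For Column: with q = P(b1), equating Up's and Down's payoffs gives −6q + 5 = 10q − 1 ⇒ q = 3/8.

3/8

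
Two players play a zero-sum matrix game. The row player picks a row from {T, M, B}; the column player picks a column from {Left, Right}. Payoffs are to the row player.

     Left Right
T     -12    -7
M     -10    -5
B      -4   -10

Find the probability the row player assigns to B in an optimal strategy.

5/11

Row minima: T → -12, M → -10, B → -10; maximin = -10.
Column maxima: Left → -4, Right → -5; minimax = -5.
-10 ≠ -5, so there is no saddle point; optimal play is mixed.
T is strictly dominated by M, so the row player never plays it.
On the remaining 2×2 (M, B vs Left, Right):
Let the row player play M with probability p. Expected payoff against Left: (-10)p + (-4)(1−p) = −6p − 4; against Right: (-5)p + (-10)(1−p) = 5p − 10.
Setting these equal: −6p − 4 = 5p − 10 ⇒ −11p = -6 ⇒ p = 6/11, and the value is (-6)·(6/11) − 4 = -80/11.
For the column player: with q = P(Left), equating M's and B's payoffs gives −5q − 5 = 6q − 10 ⇒ q = 5/11.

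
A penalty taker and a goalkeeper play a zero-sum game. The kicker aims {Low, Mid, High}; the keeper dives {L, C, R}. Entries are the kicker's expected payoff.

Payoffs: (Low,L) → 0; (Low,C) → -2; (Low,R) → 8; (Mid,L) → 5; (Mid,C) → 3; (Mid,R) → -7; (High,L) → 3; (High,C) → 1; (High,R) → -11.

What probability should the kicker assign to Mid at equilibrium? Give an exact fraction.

Row minima: Low → -2, Mid → -7, High → -11; maximin = -2.
Column maxima: L → 5, C → 3, R → 8; minimax = 3.
-2 ≠ 3, so there is no saddle point; optimal play is mixed.
High is strictly dominated by Mid, so the kicker never plays it.
L is strictly dominated by C (it gives the kicker strictly more in every row), so the keeper never plays it.
On the remaining 2×2 (Low, Mid vs C, R):
Let the kicker play Low with probability p. Expected payoff against C: (-2)p + 3(1−p) = −5p + 3; against R: 8p + (-7)(1−p) = 15p − 7.
Setting these equal: −5p + 3 = 15p − 7 ⇒ −20p = -10 ⇒ p = 1/2, and the value is (-5)·(1/2) + 3 = 1/2.
For the keeper: with q = P(C), equating Low's and Mid's payoffs gives −10q + 8 = 10q − 7 ⇒ q = 3/4.

1/2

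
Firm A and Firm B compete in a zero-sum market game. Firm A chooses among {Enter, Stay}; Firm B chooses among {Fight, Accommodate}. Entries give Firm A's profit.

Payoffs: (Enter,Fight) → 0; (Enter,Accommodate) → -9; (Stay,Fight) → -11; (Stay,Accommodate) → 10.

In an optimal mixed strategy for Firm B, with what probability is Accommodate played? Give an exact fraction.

11/30

Row minima: Enter → -9, Stay → -11; maximin = -9.
Column maxima: Fight → 0, Accommodate → 10; minimax = 0.
-9 ≠ 0, so there is no saddle point; optimal play is mixed.
Let Firm A play Enter with probability p. Expected payoff against Fight: 0p + (-11)(1−p) = 11p − 11; against Accommodate: (-9)p + 10(1−p) = −19p + 10.
Setting these equal: 11p − 11 = −19p + 10 ⇒ 30p = 21 ⇒ p = 7/10, and the value is (11)·(7/10) − 11 = -33/10.
For Firm B: with q = P(Fight), equating Enter's and Stay's payoffs gives 9q − 9 = −21q + 10 ⇒ q = 19/30.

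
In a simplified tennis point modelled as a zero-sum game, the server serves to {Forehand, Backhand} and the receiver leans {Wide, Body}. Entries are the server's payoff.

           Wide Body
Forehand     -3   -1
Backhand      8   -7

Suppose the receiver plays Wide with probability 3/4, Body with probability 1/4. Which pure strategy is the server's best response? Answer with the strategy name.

Expected payoff of Forehand: (3/4)·(-3) + (1/4)·(-1) = -5/2.
Expected payoff of Backhand: (3/4)·8 + (1/4)·(-7) = 17/4.
The largest is 17/4, so the server's best response is Backhand.

Backhand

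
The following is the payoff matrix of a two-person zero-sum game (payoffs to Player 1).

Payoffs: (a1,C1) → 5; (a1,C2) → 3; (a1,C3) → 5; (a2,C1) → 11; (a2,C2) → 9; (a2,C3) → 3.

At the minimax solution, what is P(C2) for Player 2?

Row minima: a1 → 3, a2 → 3; maximin = 3.
Column maxima: C1 → 11, C2 → 9, C3 → 5; minimax = 5.
3 ≠ 5, so there is no saddle point; optimal play is mixed.
C1 is strictly dominated by C2 (it gives Player 1 strictly more in every row), so Player 2 never plays it.
On the remaining 2×2 (a1, a2 vs C2, C3):
Let Player 1 play a1 with probability p. Expected payoff against C2: 3p + 9(1−p) = −6p + 9; against C3: 5p + 3(1−p) = 2p + 3.
Setting these equal: −6p + 9 = 2p + 3 ⇒ −8p = -6 ⇒ p = 3/4, and the value is (-6)·(3/4) + 9 = 9/2.
For Player 2: with q = P(C2), equating a1's and a2's payoffs gives −2q + 5 = 6q + 3 ⇒ q = 1/4.

1/4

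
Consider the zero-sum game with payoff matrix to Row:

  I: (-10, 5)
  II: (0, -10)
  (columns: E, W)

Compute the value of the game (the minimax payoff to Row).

-4

Row minima: I → -10, II → -10; maximin = -10.
Column maxima: E → 0, W → 5; minimax = 0.
-10 ≠ 0, so there is no saddle point; optimal play is mixed.
Let Row play I with probability p. Expected payoff against E: (-10)p + 0(1−p) = −10p; against W: 5p + (-10)(1−p) = 15p − 10.
Setting these equal: −10p = 15p − 10 ⇒ −25p = -10 ⇒ p = 2/5, and the value is (-10)·(2/5) = -4.
For Column: with q = P(E), equating I's and II's payoffs gives −15q + 5 = 10q − 10 ⇒ q = 3/5.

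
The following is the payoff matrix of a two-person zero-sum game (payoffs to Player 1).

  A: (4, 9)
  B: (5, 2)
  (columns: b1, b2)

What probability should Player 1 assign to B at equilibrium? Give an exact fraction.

Row minima: A → 4, B → 2; maximin = 4.
Column maxima: b1 → 5, b2 → 9; minimax = 5.
4 ≠ 5, so there is no saddle point; optimal play is mixed.
Let Player 1 play A with probability p. Expected payoff against b1: 4p + 5(1−p) = −p + 5; against b2: 9p + 2(1−p) = 7p + 2.
Setting these equal: −p + 5 = 7p + 2 ⇒ −8p = -3 ⇒ p = 3/8, and the value is (-1)·(3/8) + 5 = 37/8.
For Player 2: with q = P(b1), equating A's and B's payoffs gives −5q + 9 = 3q + 2 ⇒ q = 7/8.

5/8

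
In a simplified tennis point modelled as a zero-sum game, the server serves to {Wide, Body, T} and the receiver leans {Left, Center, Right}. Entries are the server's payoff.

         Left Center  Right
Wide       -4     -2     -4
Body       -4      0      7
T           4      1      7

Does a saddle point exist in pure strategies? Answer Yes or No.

Row minima: Wide → -4, Body → -4, T → 1; maximin = 1.
Column maxima: Left → 4, Center → 1, Right → 7; minimax = 1.
maximin = minimax = 1, so a saddle point exists.

Yes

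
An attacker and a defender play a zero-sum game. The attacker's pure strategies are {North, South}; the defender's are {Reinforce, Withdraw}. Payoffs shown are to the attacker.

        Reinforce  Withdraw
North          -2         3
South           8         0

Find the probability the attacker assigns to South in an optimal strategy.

Row minima: North → -2, South → 0; maximin = 0.
Column maxima: Reinforce → 8, Withdraw → 3; minimax = 3.
0 ≠ 3, so there is no saddle point; optimal play is mixed.
Let the attacker play North with probability p. Expected payoff against Reinforce: (-2)p + 8(1−p) = −10p + 8; against Withdraw: 3p + 0(1−p) = 3p.
Setting these equal: −10p + 8 = 3p ⇒ −13p = -8 ⇒ p = 8/13, and the value is (-10)·(8/13) + 8 = 24/13.
For the defender: with q = P(Reinforce), equating North's and South's payoffs gives −5q + 3 = 8q ⇒ q = 3/13.

5/13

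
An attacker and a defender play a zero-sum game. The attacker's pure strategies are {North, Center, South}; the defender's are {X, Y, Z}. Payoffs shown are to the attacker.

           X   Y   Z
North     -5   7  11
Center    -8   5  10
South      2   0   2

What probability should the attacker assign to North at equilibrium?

1/7

Row minima: North → -5, Center → -8, South → 0; maximin = 0.
Column maxima: X → 2, Y → 7, Z → 11; minimax = 2.
0 ≠ 2, so there is no saddle point; optimal play is mixed.
Center is strictly dominated by North, so the attacker never plays it.
Z is strictly dominated by Y (it gives the attacker strictly more in every row), so the defender never plays it.
On the remaining 2×2 (North, South vs X, Y):
Let the attacker play North with probability p. Expected payoff against X: (-5)p + 2(1−p) = −7p + 2; against Y: 7p + 0(1−p) = 7p.
Setting these equal: −7p + 2 = 7p ⇒ −14p = -2 ⇒ p = 1/7, and the value is (-7)·(1/7) + 2 = 1.
For the defender: with q = P(X), equating North's and South's payoffs gives −12q + 7 = 2q ⇒ q = 1/2.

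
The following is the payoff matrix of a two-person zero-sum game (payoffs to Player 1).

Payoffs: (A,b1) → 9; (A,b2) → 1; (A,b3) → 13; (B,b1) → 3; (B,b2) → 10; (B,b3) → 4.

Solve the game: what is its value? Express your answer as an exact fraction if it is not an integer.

29/5

Row minima: A → 1, B → 3; maximin = 3.
Column maxima: b1 → 9, b2 → 10, b3 → 13; minimax = 9.
3 ≠ 9, so there is no saddle point; optimal play is mixed.
b3 is strictly dominated by b1 (it gives Player 1 strictly more in every row), so Player 2 never plays it.
On the remaining 2×2 (A, B vs b1, b2):
Let Player 1 play A with probability p. Expected payoff against b1: 9p + 3(1−p) = 6p + 3; against b2: 1p + 10(1−p) = −9p + 10.
Setting these equal: 6p + 3 = −9p + 10 ⇒ 15p = 7 ⇒ p = 7/15, and the value is (6)·(7/15) + 3 = 29/5.
For Player 2: with q = P(b1), equating A's and B's payoffs gives 8q + 1 = −7q + 10 ⇒ q = 3/5.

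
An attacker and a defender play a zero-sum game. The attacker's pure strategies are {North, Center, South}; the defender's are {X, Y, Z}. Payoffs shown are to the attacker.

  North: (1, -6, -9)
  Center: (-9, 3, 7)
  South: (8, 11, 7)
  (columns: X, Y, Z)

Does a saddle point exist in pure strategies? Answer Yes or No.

Row minima: North → -9, Center → -9, South → 7; maximin = 7.
Column maxima: X → 8, Y → 11, Z → 7; minimax = 7.
maximin = minimax = 7, so a saddle point exists.

Yes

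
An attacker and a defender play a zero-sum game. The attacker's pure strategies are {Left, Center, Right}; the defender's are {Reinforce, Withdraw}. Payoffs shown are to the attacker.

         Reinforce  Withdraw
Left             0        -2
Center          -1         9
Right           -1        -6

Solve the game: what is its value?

Row minima: Left → -2, Center → -1, Right → -6; maximin = -1.
Column maxima: Reinforce → 0, Withdraw → 9; minimax = 0.
-1 ≠ 0, so there is no saddle point; optimal play is mixed.
Right is strictly dominated by Left, so the attacker never plays it.
On the remaining 2×2 (Left, Center vs Reinforce, Withdraw):
Let the attacker play Left with probability p. Expected payoff against Reinforce: 0p + (-1)(1−p) = p − 1; against Withdraw: (-2)p + 9(1−p) = −11p + 9.
Setting these equal: p − 1 = −11p + 9 ⇒ 12p = 10 ⇒ p = 5/6, and the value is (1)·(5/6) − 1 = -1/6.
For the defender: with q = P(Reinforce), equating Left's and Center's payoffs gives 2q − 2 = −10q + 9 ⇒ q = 11/12.

-1/6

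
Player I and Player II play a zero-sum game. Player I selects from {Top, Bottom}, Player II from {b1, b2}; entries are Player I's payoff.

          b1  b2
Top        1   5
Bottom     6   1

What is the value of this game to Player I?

Row minima: Top → 1, Bottom → 1; maximin = 1.
Column maxima: b1 → 6, b2 → 5; minimax = 5.
1 ≠ 5, so there is no saddle point; optimal play is mixed.
Let Player I play Top with probability p. Expected payoff against b1: 1p + 6(1−p) = −5p + 6; against b2: 5p + 1(1−p) = 4p + 1.
Setting these equal: −5p + 6 = 4p + 1 ⇒ −9p = -5 ⇒ p = 5/9, and the value is (-5)·(5/9) + 6 = 29/9.
For Player II: with q = P(b1), equating Top's and Bottom's payoffs gives −4q + 5 = 5q + 1 ⇒ q = 4/9.

29/9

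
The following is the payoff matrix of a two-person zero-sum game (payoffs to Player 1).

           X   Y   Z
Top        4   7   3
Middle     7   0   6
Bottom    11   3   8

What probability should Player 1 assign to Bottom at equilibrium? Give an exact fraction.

Row minima: Top → 3, Middle → 0, Bottom → 3; maximin = 3.
Column maxima: X → 11, Y → 7, Z → 8; minimax = 7.
3 ≠ 7, so there is no saddle point; optimal play is mixed.
Middle is strictly dominated by Bottom, so Player 1 never plays it.
X is strictly dominated by Z (it gives Player 1 strictly more in every row), so Player 2 never plays it.
On the remaining 2×2 (Top, Bottom vs Y, Z):
Let Player 1 play Top with probability p. Expected payoff against Y: 7p + 3(1−p) = 4p + 3; against Z: 3p + 8(1−p) = −5p + 8.
Setting these equal: 4p + 3 = −5p + 8 ⇒ 9p = 5 ⇒ p = 5/9, and the value is (4)·(5/9) + 3 = 47/9.
For Player 2: with q = P(Y), equating Top's and Bottom's payoffs gives 4q + 3 = −5q + 8 ⇒ q = 5/9.

4/9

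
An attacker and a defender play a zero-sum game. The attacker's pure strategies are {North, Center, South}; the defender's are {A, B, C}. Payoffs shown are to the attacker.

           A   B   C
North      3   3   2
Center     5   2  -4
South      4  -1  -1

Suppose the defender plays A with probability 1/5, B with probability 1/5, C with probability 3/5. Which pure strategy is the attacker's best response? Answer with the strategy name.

North

Expected payoff of North: (1/5)·3 + (1/5)·3 + (3/5)·2 = 12/5.
Expected payoff of Center: (1/5)·5 + (1/5)·2 + (3/5)·(-4) = -1.
Expected payoff of South: (1/5)·4 + (1/5)·(-1) + (3/5)·(-1) = 0.
The largest is 12/5, so the attacker's best response is North.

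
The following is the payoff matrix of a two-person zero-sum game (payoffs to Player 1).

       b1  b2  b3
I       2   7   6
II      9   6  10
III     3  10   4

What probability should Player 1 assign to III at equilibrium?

3/10

Row minima: I → 2, II → 6, III → 3; maximin = 6.
Column maxima: b1 → 9, b2 → 10, b3 → 10; minimax = 9.
6 ≠ 9, so there is no saddle point; optimal play is mixed.
b3 is strictly dominated by b1 (it gives Player 1 strictly more in every row), so Player 2 never plays it.
With b3 eliminated, I is strictly dominated by III (III gives Player 1 strictly more in every remaining column), so Player 1 never plays it.
On the remaining 2×2 (II, III vs b1, b2):
Let Player 1 play II with probability p. Expected payoff against b1: 9p + 3(1−p) = 6p + 3; against b2: 6p + 10(1−p) = −4p + 10.
Setting these equal: 6p + 3 = −4p + 10 ⇒ 10p = 7 ⇒ p = 7/10, and the value is (6)·(7/10) + 3 = 36/5.
For Player 2: with q = P(b1), equating II's and III's payoffs gives 3q + 6 = −7q + 10 ⇒ q = 2/5.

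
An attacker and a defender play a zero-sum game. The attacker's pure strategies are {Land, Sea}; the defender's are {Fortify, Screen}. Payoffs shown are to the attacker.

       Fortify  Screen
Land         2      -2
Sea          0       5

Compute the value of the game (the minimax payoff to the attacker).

10/9

Row minima: Land → -2, Sea → 0; maximin = 0.
Column maxima: Fortify → 2, Screen → 5; minimax = 2.
0 ≠ 2, so there is no saddle point; optimal play is mixed.
Let the attacker play Land with probability p. Expected payoff against Fortify: 2p + 0(1−p) = 2p; against Screen: (-2)p + 5(1−p) = −7p + 5.
Setting these equal: 2p = −7p + 5 ⇒ 9p = 5 ⇒ p = 5/9, and the value is (2)·(5/9) = 10/9.
For the defender: with q = P(Fortify), equating Land's and Sea's payoffs gives 4q − 2 = −5q + 5 ⇒ q = 7/9.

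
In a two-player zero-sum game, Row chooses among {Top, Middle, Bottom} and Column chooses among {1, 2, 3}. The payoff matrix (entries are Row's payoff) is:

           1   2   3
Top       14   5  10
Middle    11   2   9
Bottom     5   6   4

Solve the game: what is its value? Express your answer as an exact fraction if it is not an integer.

Row minima: Top → 5, Middle → 2, Bottom → 4; maximin = 5.
Column maxima: 1 → 14, 2 → 6, 3 → 10; minimax = 6.
5 ≠ 6, so there is no saddle point; optimal play is mixed.
Middle is strictly dominated by Top, so Row never plays it.
1 is strictly dominated by 3 (it gives Row strictly more in every row), so Column never plays it.
On the remaining 2×2 (Top, Bottom vs 2, 3):
Let Row play Top with probability p. Expected payoff against 2: 5p + 6(1−p) = −p + 6; against 3: 10p + 4(1−p) = 6p + 4.
Setting these equal: −p + 6 = 6p + 4 ⇒ −7p = -2 ⇒ p = 2/7, and the value is (-1)·(2/7) + 6 = 40/7.
For Column: with q = P(2), equating Top's and Bottom's payoffs gives −5q + 10 = 2q + 4 ⇒ q = 6/7.

40/7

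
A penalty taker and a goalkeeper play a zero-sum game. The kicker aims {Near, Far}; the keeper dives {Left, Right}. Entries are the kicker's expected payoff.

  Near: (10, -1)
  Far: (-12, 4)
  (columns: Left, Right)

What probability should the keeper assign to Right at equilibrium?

22/27

Row minima: Near → -1, Far → -12; maximin = -1.
Column maxima: Left → 10, Right → 4; minimax = 4.
-1 ≠ 4, so there is no saddle point; optimal play is mixed.
Let the kicker play Near with probability p. Expected payoff against Left: 10p + (-12)(1−p) = 22p − 12; against Right: (-1)p + 4(1−p) = −5p + 4.
Setting these equal: 22p − 12 = −5p + 4 ⇒ 27p = 16 ⇒ p = 16/27, and the value is (22)·(16/27) − 12 = 28/27.
For the keeper: with q = P(Left), equating Near's and Far's payoffs gives 11q − 1 = −16q + 4 ⇒ q = 5/27.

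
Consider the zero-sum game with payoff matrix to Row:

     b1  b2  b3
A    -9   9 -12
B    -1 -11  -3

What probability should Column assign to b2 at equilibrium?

9/29

Row minima: A → -12, B → -11; maximin = -11.
Column maxima: b1 → -1, b2 → 9, b3 → -3; minimax = -3.
-11 ≠ -3, so there is no saddle point; optimal play is mixed.
b1 is strictly dominated by b3 (it gives Row strictly more in every row), so Column never plays it.
On the remaining 2×2 (A, B vs b2, b3):
Let Row play A with probability p. Expected payoff against b2: 9p + (-11)(1−p) = 20p − 11; against b3: (-12)p + (-3)(1−p) = −9p − 3.
Setting these equal: 20p − 11 = −9p − 3 ⇒ 29p = 8 ⇒ p = 8/29, and the value is (20)·(8/29) − 11 = -159/29.
For Column: with q = P(b2), equating A's and B's payoffs gives 21q − 12 = −8q − 3 ⇒ q = 9/29.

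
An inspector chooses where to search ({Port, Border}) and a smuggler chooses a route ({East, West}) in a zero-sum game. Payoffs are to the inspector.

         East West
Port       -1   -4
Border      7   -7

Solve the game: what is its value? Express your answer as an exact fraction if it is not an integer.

-4

Row minima: Port → -4, Border → -7; maximin = -4.
Column maxima: East → 7, West → -4; minimax = -4.
Since maximin = minimax = -4, there is a saddle point and the value is -4.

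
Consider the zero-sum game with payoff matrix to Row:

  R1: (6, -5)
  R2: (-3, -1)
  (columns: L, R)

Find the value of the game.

-21/13

Row minima: R1 → -5, R2 → -3; maximin = -3.
Column maxima: L → 6, R → -1; minimax = -1.
-3 ≠ -1, so there is no saddle point; optimal play is mixed.
Let Row play R1 with probability p. Expected payoff against L: 6p + (-3)(1−p) = 9p − 3; against R: (-5)p + (-1)(1−p) = −4p − 1.
Setting these equal: 9p − 3 = −4p − 1 ⇒ 13p = 2 ⇒ p = 2/13, and the value is (9)·(2/13) − 3 = -21/13.
For Column: with q = P(L), equating R1's and R2's payoffs gives 11q − 5 = −2q − 1 ⇒ q = 4/13.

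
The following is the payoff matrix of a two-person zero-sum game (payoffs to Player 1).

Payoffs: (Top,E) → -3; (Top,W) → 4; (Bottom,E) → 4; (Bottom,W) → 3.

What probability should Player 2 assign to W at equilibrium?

7/8

Row minima: Top → -3, Bottom → 3; maximin = 3.
Column maxima: E → 4, W → 4; minimax = 4.
3 ≠ 4, so there is no saddle point; optimal play is mixed.
Let Player 1 play Top with probability p. Expected payoff against E: (-3)p + 4(1−p) = −7p + 4; against W: 4p + 3(1−p) = p + 3.
Setting these equal: −7p + 4 = p + 3 ⇒ −8p = -1 ⇒ p = 1/8, and the value is (-7)·(1/8) + 4 = 25/8.
For Player 2: with q = P(E), equating Top's and Bottom's payoffs gives −7q + 4 = q + 3 ⇒ q = 1/8.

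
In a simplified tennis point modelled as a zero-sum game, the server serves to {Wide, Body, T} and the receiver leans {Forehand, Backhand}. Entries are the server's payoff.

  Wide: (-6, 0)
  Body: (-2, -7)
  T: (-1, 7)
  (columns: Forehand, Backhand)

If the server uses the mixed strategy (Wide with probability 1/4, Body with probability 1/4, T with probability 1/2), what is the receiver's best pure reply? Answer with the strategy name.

Forehand

If the receiver plays Forehand, the server's expected payoff is (1/4)·(-6) + (1/4)·(-2) + (1/2)·(-1) = -5/2.
If the receiver plays Backhand, the server's expected payoff is (1/4)·0 + (1/4)·(-7) + (1/2)·7 = 7/4.
The receiver minimizes the server's payoff; the smallest is -5/2, so the best response is Forehand.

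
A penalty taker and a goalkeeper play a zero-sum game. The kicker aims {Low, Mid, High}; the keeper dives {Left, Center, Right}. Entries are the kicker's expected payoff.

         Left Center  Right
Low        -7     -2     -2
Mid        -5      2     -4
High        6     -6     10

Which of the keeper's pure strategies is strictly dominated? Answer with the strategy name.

Left holds the kicker's payoff strictly below Right in every row: -7 < -2, -5 < -4, 6 < 10.
So Right is strictly dominated for the keeper.

Right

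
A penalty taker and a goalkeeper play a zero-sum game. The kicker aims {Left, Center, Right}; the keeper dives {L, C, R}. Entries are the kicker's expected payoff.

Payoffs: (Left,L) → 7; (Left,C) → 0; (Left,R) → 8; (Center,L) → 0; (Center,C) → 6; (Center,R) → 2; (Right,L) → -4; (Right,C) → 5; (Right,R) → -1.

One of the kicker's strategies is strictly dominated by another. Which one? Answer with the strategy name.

Right

Center gives a strictly higher payoff than Right against every column: 0 > -4, 6 > 5, 2 > -1.
So Right is strictly dominated and the kicker never plays it.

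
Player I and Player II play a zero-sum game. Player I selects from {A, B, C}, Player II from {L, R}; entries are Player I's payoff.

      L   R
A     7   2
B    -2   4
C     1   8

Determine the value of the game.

9/2

Row minima: A → 2, B → -2, C → 1; maximin = 2.
Column maxima: L → 7, R → 8; minimax = 7.
2 ≠ 7, so there is no saddle point; optimal play is mixed.
B is strictly dominated by C, so Player I never plays it.
On the remaining 2×2 (A, C vs L, R):
Let Player I play A with probability p. Expected payoff against L: 7p + 1(1−p) = 6p + 1; against R: 2p + 8(1−p) = −6p + 8.
Setting these equal: 6p + 1 = −6p + 8 ⇒ 12p = 7 ⇒ p = 7/12, and the value is (6)·(7/12) + 1 = 9/2.
For Player II: with q = P(L), equating A's and C's payoffs gives 5q + 2 = −7q + 8 ⇒ q = 1/2.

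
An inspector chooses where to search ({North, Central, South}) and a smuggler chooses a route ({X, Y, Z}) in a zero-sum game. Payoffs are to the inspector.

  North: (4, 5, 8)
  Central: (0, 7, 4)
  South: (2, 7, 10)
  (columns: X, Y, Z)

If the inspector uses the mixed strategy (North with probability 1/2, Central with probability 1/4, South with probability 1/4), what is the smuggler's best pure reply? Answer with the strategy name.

If the smuggler plays X, the inspector's expected payoff is (1/2)·4 + (1/4)·0 + (1/4)·2 = 5/2.
If the smuggler plays Y, the inspector's expected payoff is (1/2)·5 + (1/4)·7 + (1/4)·7 = 6.
If the smuggler plays Z, the inspector's expected payoff is (1/2)·8 + (1/4)·4 + (1/4)·10 = 15/2.
The smuggler minimizes the inspector's payoff; the smallest is 5/2, so the best response is X.

X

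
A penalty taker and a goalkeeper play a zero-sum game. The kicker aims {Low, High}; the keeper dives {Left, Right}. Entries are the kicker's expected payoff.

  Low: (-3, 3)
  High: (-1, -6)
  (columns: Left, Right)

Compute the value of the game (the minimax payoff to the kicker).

Row minima: Low → -3, High → -6; maximin = -3.
Column maxima: Left → -1, Right → 3; minimax = -1.
-3 ≠ -1, so there is no saddle point; optimal play is mixed.
Let the kicker play Low with probability p. Expected payoff against Left: (-3)p + (-1)(1−p) = −2p − 1; against Right: 3p + (-6)(1−p) = 9p − 6.
Setting these equal: −2p − 1 = 9p − 6 ⇒ −11p = -5 ⇒ p = 5/11, and the value is (-2)·(5/11) − 1 = -21/11.
For the keeper: with q = P(Left), equating Low's and High's payoffs gives −6q + 3 = 5q − 6 ⇒ q = 9/11.

-21/11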